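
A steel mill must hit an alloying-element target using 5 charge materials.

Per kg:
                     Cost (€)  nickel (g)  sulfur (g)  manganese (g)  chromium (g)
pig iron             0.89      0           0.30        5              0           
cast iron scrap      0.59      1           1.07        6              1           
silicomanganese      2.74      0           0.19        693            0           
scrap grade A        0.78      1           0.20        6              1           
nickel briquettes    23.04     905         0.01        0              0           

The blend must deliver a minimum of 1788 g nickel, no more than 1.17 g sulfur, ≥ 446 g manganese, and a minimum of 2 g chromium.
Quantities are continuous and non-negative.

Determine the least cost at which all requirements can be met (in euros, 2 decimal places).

Let x1 = kg of pig iron, x2 = kg of cast iron scrap, x3 = kg of silicomanganese, x4 = kg of scrap grade A, x5 = kg of nickel briquettes.
min 0.89x1 + 0.59x2 + 2.74x3 + 0.78x4 + 23.04x5 with:
  1x2 + 1x4 + 905x5 ≥ 1788   (nickel)
  0.3x1 + 1.07x2 + 0.19x3 + 0.2x4 + 0.01x5 ≤ 1.17   (sulfur)
  5x1 + 6x2 + 693x3 + 6x4 ≥ 446   (manganese)
  1x2 + 1x4 ≥ 2   (chromium)
  x1, x2, x3, x4, x5 ≥ 0.
At the optimum only cast iron scrap, silicomanganese, scrap grade A, nickel briquettes are positive (pig iron = 0). Binding constraints: nickel, sulfur, manganese, chromium.
That vertex is x2 = 0.7256, x3 = 0.62626, x4 = 1.2744, x5 = 1.9735.
Objective = 0.59·0.7256 + 2.74·0.62626 + 0.78·1.2744 + 23.04·1.9735 = 48.6075.

€48.61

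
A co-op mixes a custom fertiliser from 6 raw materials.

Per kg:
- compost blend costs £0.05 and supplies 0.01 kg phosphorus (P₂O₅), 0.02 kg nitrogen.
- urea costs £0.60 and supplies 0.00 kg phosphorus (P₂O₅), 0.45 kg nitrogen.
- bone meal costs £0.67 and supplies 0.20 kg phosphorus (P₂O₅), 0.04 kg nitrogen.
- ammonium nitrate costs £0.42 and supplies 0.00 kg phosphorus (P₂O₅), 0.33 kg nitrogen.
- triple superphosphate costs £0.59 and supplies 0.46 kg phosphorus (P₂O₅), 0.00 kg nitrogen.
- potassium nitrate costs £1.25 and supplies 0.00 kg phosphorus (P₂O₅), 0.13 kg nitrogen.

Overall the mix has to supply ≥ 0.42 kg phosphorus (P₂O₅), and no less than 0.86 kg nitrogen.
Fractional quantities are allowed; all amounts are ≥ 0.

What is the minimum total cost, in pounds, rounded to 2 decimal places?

Treat it as an LP. Let x1 = kg of compost blend, x2 = kg of urea, x3 = kg of bone meal, x4 = kg of ammonium nitrate, x5 = kg of triple superphosphate, x6 = kg of potassium nitrate.
min 0.05x1 + 0.6x2 + 0.67x3 + 0.42x4 + 0.59x5 + 1.25x6 with:
  0.01x1 + 0.2x3 + 0.46x5 ≥ 0.42   (phosphorus (P₂O₅))
  0.02x1 + 0.45x2 + 0.04x3 + 0.33x4 + 0.13x6 ≥ 0.86   (nitrogen)
  x1, x2, x3, x4, x5, x6 ≥ 0.
The cheapest feasible vertex uses only ammonium nitrate, triple superphosphate; compost blend, urea, bone meal, potassium nitrate are not used. Binding constraints: phosphorus (P₂O₅) and nitrogen.
Solving gives x4 = 2.606, x5 = 0.913.
Cost = 0.42·2.606 + 0.59·0.913 = 1.6332.

£1.63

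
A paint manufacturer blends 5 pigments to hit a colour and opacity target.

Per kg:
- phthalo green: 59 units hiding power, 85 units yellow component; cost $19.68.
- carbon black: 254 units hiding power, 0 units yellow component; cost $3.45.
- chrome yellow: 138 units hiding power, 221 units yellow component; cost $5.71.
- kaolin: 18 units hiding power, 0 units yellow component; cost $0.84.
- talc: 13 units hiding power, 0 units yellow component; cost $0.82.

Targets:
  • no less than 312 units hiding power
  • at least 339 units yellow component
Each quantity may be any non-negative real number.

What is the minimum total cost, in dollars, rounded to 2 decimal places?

$10.12

Set it up as a linear program. Let x1 = kg of phthalo green, x2 = kg of carbon black, x3 = kg of chrome yellow, x4 = kg of kaolin, x5 = kg of talc.
min 19.68x1 + 3.45x2 + 5.71x3 + 0.84x4 + 0.82x5 s.t.:
  59x1 + 254x2 + 138x3 + 18x4 + 13x5 ≥ 312   (hiding power)
  85x1 + 221x3 ≥ 339   (yellow component)
  x1, x2, x3, x4, x5 ≥ 0.
At the optimum only carbon black, chrome yellow are positive (phthalo green, kaolin, talc = 0). Binding constraints: hiding power and yellow component.
Optimal quantities: carbon black = 0.3949 kg, chrome yellow = 1.534 kg.
Objective = 3.45·0.3949 + 5.71·1.534 = 10.1215.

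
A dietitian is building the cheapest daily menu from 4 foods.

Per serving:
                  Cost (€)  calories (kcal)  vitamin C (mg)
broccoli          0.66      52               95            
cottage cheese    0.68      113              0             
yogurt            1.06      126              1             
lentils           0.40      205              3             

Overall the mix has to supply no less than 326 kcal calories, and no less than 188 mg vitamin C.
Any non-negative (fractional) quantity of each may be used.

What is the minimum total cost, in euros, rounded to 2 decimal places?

Set it up as a linear program. Let x1 = servings of broccoli, x2 = servings of cottage cheese, x3 = servings of yogurt, x4 = servings of lentils.
min 0.66x1 + 0.68x2 + 1.06x3 + 0.4x4 s.t.:
  52x1 + 113x2 + 126x3 + 205x4 ≥ 326   (calories)
  95x1 + 1x3 + 3x4 ≥ 188   (vitamin C)
  x1, x2, x3, x4 ≥ 0.
The optimal basis is {broccoli, lentils}; cottage cheese, yogurt drop out. The calories and vitamin C requirements are met with equality.
Solving gives x1 = 1.944, x4 = 1.097.
Cost = 0.66·1.944 + 0.4·1.097 = 1.7218.

€1.72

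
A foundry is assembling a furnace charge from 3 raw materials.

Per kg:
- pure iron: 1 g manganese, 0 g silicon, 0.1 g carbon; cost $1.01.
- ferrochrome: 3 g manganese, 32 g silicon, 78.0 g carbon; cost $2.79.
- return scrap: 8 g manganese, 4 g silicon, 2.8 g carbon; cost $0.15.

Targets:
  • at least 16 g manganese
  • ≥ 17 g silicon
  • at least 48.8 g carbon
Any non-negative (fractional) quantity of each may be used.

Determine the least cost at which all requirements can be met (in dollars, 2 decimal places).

$1.83

Treat it as an LP. Let x1 = kg of pure iron, x2 = kg of ferrochrome, x3 = kg of return scrap.
min 1.01x1 + 2.79x2 + 0.15x3 subject to:
  1x1 + 3x2 + 8x3 ≥ 16   (manganese)
  32x2 + 4x3 ≥ 17   (silicon)
  0.1x1 + 78x2 + 2.8x3 ≥ 48.8   (carbon)
  x1, x2, x3 ≥ 0.
The cheapest feasible vertex uses only ferrochrome, return scrap; pure iron is not used. There the manganese and carbon constraints are tight.
Solving gives x2 = 0.5614, x3 = 1.789.
Total cost: 2.79·0.5614 + 0.15·1.789 = 1.8347.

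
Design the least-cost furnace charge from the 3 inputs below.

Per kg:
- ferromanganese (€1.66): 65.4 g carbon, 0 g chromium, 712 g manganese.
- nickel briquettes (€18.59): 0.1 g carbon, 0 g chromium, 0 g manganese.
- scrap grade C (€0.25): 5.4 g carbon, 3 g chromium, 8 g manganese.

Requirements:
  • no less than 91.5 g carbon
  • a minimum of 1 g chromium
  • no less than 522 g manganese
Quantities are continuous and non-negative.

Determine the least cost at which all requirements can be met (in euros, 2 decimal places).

€2.36

Let x1 = kg of ferromanganese, x2 = kg of nickel briquettes, x3 = kg of scrap grade C.
Minimise 1.66x1 + 18.59x2 + 0.25x3 with:
  65.4x1 + 0.1x2 + 5.4x3 ≥ 91.5   (carbon)
  3x3 ≥ 1   (chromium)
  712x1 + 8x3 ≥ 522   (manganese)
  x1, x2, x3 ≥ 0.
The optimal basis is {ferromanganese, scrap grade C}; nickel briquettes drops out. Binding constraints: carbon and chromium.
Solving gives x1 = 1.372, x3 = 0.3333.
Objective = 1.66·1.372 + 0.25·0.3333 = 2.3608.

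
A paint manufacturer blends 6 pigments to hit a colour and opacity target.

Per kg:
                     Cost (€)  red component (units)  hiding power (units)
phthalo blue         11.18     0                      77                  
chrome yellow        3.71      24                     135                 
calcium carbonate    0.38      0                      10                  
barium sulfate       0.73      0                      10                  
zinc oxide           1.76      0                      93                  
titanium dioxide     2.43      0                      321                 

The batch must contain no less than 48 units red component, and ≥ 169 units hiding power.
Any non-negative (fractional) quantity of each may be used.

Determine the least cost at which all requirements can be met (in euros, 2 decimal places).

€7.42

This is a linear program. Let x1 = kg of phthalo blue, x2 = kg of chrome yellow, x3 = kg of calcium carbonate, x4 = kg of barium sulfate, x5 = kg of zinc oxide, x6 = kg of titanium dioxide.
min 11.18x1 + 3.71x2 + 0.38x3 + 0.73x4 + 1.76x5 + 2.43x6 with:
  24x2 ≥ 48   (red component)
  77x1 + 135x2 + 10x3 + 10x4 + 93x5 + 321x6 ≥ 169   (hiding power)
  x1, x2, x3, x4, x5, x6 ≥ 0.
The cheapest feasible vertex uses only chrome yellow; phthalo blue, calcium carbonate, barium sulfate, zinc oxide, titanium dioxide are not used. The red component requirement is met with equality.
So chrome yellow = 2 kg.
Objective = 3.71·2 = 7.4200.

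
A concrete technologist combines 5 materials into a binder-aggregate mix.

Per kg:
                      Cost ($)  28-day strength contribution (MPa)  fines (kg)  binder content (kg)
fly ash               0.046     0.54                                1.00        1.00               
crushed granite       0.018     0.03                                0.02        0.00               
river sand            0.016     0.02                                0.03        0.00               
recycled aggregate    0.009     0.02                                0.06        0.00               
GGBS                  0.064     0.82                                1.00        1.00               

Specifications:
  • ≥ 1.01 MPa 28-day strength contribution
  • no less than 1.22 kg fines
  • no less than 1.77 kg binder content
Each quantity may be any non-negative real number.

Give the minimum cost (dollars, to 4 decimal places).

$0.0849

Let x1 = kg of fly ash, x2 = kg of crushed granite, x3 = kg of river sand, x4 = kg of recycled aggregate, x5 = kg of GGBS.
min 0.046x1 + 0.018x2 + 0.016x3 + 0.009x4 + 0.064x5 subject to:
  0.54x1 + 0.03x2 + 0.02x3 + 0.02x4 + 0.82x5 ≥ 1.01   (28-day strength contribution)
  1x1 + 0.02x2 + 0.03x3 + 0.06x4 + 1x5 ≥ 1.22   (fines)
  1x1 + 1x5 ≥ 1.77   (binder content)
  x1, x2, x3, x4, x5 ≥ 0.
At the optimum only fly ash, GGBS are positive (crushed granite, river sand, recycled aggregate = 0). Binding constraints: 28-day strength contribution and binder content.
So fly ash = 1.576 kg, GGBS = 0.1936 kg.
Objective = 0.046·1.576 + 0.064·0.1936 = 0.084886.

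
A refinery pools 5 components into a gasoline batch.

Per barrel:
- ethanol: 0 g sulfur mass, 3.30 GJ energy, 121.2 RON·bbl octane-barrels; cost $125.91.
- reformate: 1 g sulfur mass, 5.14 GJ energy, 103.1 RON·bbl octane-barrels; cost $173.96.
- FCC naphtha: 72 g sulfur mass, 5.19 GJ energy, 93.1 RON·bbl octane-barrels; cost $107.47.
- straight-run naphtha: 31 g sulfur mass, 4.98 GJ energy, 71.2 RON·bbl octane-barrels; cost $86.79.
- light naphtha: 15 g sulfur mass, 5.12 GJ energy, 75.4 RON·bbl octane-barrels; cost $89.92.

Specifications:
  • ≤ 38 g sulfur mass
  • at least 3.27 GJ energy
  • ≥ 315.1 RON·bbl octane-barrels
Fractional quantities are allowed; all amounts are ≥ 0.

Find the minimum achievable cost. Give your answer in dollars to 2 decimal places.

$327.35

Treat it as an LP. Let x1 = barrels of ethanol, x2 = barrels of reformate, x3 = barrels of FCC naphtha, x4 = barrels of straight-run naphtha, x5 = barrels of light naphtha.
Minimize 125.91x1 + 173.96x2 + 107.47x3 + 86.79x4 + 89.92x5 with:
  1x2 + 72x3 + 31x4 + 15x5 ≤ 38   (sulfur mass)
  3.3x1 + 5.14x2 + 5.19x3 + 4.98x4 + 5.12x5 ≥ 3.27   (energy)
  121.2x1 + 103.1x2 + 93.1x3 + 71.2x4 + 75.4x5 ≥ 315.1   (octane-barrels)
  x1, x2, x3, x4, x5 ≥ 0.
At the optimum only ethanol is positive (reformate, FCC naphtha, straight-run naphtha, light naphtha = 0). Binding constraint: octane-barrels.
Optimal quantities: ethanol = 2.599835 barrels.
Total cost: 125.91·2.599835 = 327.3452.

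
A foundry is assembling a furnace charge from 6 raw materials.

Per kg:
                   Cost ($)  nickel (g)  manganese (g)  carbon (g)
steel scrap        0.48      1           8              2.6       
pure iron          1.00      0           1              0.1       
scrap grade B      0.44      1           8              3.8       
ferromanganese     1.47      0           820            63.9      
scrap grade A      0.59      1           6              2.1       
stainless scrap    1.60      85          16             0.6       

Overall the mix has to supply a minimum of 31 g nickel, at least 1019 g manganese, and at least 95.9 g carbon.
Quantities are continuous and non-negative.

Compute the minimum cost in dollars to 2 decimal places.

This is a linear program. Let x1 = kg of steel scrap, x2 = kg of pure iron, x3 = kg of scrap grade B, x4 = kg of ferromanganese, x5 = kg of scrap grade A, x6 = kg of stainless scrap.
Minimize 0.48x1 + 1x2 + 0.44x3 + 1.47x4 + 0.59x5 + 1.6x6 with:
  1x1 + 1x3 + 1x5 + 85x6 ≥ 31   (nickel)
  8x1 + 1x2 + 8x3 + 820x4 + 6x5 + 16x6 ≥ 1019   (manganese)
  2.6x1 + 0.1x2 + 3.8x3 + 63.9x4 + 2.1x5 + 0.6x6 ≥ 95.9   (carbon)
  x1, x2, x3, x4, x5, x6 ≥ 0.
The minimum-cost mix takes nothing from steel scrap, pure iron, scrap grade B, scrap grade A — only ferromanganese, stainless scrap. The nickel and carbon requirements are met with equality.
So ferromanganese = 1.497 kg, stainless scrap = 0.3647 kg.
Hence cost = 1.47·1.497 + 1.6·0.3647 = $2.7841.

$2.78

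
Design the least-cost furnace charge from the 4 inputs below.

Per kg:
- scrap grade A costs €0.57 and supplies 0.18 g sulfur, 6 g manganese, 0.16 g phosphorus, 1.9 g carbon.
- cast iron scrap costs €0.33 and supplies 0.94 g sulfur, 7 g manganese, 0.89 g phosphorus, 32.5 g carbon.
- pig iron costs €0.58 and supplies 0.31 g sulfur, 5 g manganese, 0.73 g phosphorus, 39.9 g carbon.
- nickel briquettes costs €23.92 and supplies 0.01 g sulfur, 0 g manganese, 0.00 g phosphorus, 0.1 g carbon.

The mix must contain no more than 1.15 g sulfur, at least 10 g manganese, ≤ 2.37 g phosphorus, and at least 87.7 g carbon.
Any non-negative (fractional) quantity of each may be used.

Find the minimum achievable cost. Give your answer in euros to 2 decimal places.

Treat it as an LP. Let x1 = kg of scrap grade A, x2 = kg of cast iron scrap, x3 = kg of pig iron, x4 = kg of nickel briquettes.
Minimize 0.57x1 + 0.33x2 + 0.58x3 + 23.92x4 with:
  0.18x1 + 0.94x2 + 0.31x3 + 0.01x4 ≤ 1.15   (sulfur)
  6x1 + 7x2 + 5x3 ≥ 10   (manganese)
  0.16x1 + 0.89x2 + 0.73x3 ≤ 2.37   (phosphorus)
  1.9x1 + 32.5x2 + 39.9x3 + 0.1x4 ≥ 87.7   (carbon)
  x1, x2, x3, x4 ≥ 0.
The cheapest feasible vertex uses only cast iron scrap, pig iron; scrap grade A, nickel briquettes are not used. The sulfur and carbon requirements are met with equality.
Optimal quantities: cast iron scrap = 0.6816 kg, pig iron = 1.643 kg.
Objective = 0.33·0.6816 + 0.58·1.643 = 1.1779.

€1.18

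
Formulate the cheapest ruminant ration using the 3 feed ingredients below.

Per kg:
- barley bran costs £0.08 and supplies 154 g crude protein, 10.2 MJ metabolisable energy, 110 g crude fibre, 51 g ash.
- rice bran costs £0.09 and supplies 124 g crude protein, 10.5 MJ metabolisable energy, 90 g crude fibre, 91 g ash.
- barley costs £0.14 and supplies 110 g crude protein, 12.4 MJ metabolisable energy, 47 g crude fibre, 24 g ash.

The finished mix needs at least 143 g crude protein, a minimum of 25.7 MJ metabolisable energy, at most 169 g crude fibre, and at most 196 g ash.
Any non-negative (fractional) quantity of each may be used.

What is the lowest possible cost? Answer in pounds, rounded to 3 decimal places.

Treat it as an LP. Let x1 = kg of barley bran, x2 = kg of rice bran, x3 = kg of barley.
Minimise 0.08x1 + 0.09x2 + 0.14x3 s.t.:
  154x1 + 124x2 + 110x3 ≥ 143   (crude protein)
  10.2x1 + 10.5x2 + 12.4x3 ≥ 25.7   (metabolisable energy)
  110x1 + 90x2 + 47x3 ≤ 169   (crude fibre)
  51x1 + 91x2 + 24x3 ≤ 196   (ash)
  x1, x2, x3 ≥ 0.
The cheapest feasible vertex uses only rice bran, barley; barley bran is not used. There the metabolisable energy and crude fibre constraints are tight.
Solving gives x2 = 1.426, x3 = 0.8651.
Cost = 0.09·1.426 + 0.14·0.8651 = 0.24945.

£0.249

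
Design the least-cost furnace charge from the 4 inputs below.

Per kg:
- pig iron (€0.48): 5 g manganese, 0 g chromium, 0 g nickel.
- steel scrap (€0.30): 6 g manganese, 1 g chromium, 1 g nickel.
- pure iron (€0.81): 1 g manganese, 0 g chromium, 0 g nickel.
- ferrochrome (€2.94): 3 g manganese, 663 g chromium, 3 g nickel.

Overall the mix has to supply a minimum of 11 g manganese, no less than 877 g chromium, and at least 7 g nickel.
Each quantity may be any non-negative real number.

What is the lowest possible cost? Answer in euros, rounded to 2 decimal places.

€4.79

This is a linear program. Let x1 = kg of pig iron, x2 = kg of steel scrap, x3 = kg of pure iron, x4 = kg of ferrochrome.
Minimize 0.48x1 + 0.3x2 + 0.81x3 + 2.94x4 with:
  5x1 + 6x2 + 1x3 + 3x4 ≥ 11   (manganese)
  1x2 + 663x4 ≥ 877   (chromium)
  1x2 + 3x4 ≥ 7   (nickel)
  x1, x2, x3, x4 ≥ 0.
The optimal basis is {steel scrap, ferrochrome}; pig iron, pure iron drop out. The chromium and nickel requirements are met with equality.
That vertex is x2 = 3.045, x4 = 1.318.
Hence cost = 0.3·3.045 + 2.94·1.318 = €4.7884.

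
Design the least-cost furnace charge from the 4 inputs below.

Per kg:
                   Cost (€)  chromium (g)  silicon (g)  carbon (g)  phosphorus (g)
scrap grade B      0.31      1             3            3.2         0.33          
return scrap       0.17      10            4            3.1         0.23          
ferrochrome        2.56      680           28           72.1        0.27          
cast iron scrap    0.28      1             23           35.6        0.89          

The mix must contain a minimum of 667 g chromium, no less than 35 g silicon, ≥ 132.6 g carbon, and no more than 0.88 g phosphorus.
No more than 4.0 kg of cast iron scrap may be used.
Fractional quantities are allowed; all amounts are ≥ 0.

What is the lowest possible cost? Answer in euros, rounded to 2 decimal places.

Let x1 = kg of scrap grade B, x2 = kg of return scrap, x3 = kg of ferrochrome, x4 = kg of cast iron scrap.
Minimise 0.31x1 + 0.17x2 + 2.56x3 + 0.28x4 subject to:
  1x1 + 10x2 + 680x3 + 1x4 ≥ 667   (chromium)
  3x1 + 4x2 + 28x3 + 23x4 ≥ 35   (silicon)
  3.2x1 + 3.1x2 + 72.1x3 + 35.6x4 ≥ 132.6   (carbon)
  0.33x1 + 0.23x2 + 0.27x3 + 0.89x4 ≤ 0.88   (phosphorus)
  x4 ≤ 4
  x1, x2, x3, x4 ≥ 0.
The minimum-cost mix takes nothing from scrap grade B, return scrap — only ferrochrome, cast iron scrap. There the carbon and phosphorus constraints are tight.
So ferrochrome = 1.589 kg, cast iron scrap = 0.5067 kg.
Cost = 2.56·1.589 + 0.28·0.5067 = 4.2097.

€4.21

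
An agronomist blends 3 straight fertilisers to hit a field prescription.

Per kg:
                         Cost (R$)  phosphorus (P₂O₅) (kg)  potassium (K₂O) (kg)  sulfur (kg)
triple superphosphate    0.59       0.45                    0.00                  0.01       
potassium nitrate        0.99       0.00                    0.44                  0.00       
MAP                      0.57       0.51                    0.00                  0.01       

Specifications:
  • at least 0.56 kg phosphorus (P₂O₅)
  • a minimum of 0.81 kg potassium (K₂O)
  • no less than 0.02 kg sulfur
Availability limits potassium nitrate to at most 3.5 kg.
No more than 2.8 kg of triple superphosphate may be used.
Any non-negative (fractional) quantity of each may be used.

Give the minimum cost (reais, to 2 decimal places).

R$2.96

Let x1 = kg of triple superphosphate, x2 = kg of potassium nitrate, x3 = kg of MAP.
Minimize 0.59x1 + 0.99x2 + 0.57x3 s.t.:
  0.45x1 + 0.51x3 ≥ 0.56   (phosphorus (P₂O₅))
  0.44x2 ≥ 0.81   (potassium (K₂O))
  0.01x1 + 0.01x3 ≥ 0.02   (sulfur)
  x2 ≤ 3.5
  x1 ≤ 2.8
  x1, x2, x3 ≥ 0.
The optimal basis is {potassium nitrate, MAP}; triple superphosphate drops out. Binding constraints: potassium (K₂O) and sulfur.
That vertex is x2 = 1.841, x3 = 2.
Cost = 0.99·1.841 + 0.57·2 = 2.9626.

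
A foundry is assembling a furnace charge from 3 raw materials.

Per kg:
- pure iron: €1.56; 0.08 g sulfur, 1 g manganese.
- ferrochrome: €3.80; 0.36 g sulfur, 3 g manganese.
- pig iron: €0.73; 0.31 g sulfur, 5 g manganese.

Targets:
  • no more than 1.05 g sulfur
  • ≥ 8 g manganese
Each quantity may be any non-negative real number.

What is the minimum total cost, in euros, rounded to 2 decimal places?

Set it up as a linear program. Let x1 = kg of pure iron, x2 = kg of ferrochrome, x3 = kg of pig iron.
Minimize 1.56x1 + 3.8x2 + 0.73x3 with:
  0.08x1 + 0.36x2 + 0.31x3 ≤ 1.05   (sulfur)
  1x1 + 3x2 + 5x3 ≥ 8   (manganese)
  x1, x2, x3 ≥ 0.
At the optimum only pig iron is positive (pure iron, ferrochrome = 0). Binding constraint: manganese.
That vertex is x3 = 1.6.
Hence cost = 0.73·1.6 = €1.1680.

€1.17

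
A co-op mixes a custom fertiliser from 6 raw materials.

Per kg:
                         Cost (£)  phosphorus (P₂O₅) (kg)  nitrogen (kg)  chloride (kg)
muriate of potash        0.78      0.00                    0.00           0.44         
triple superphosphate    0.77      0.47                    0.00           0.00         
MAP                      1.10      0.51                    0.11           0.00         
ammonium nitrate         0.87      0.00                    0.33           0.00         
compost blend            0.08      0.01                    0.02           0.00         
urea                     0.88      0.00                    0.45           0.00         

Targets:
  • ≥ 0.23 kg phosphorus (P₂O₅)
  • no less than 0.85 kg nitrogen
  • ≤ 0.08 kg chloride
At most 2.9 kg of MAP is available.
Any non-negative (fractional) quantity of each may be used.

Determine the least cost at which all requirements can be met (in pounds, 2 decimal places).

£2.04

Let x1 = kg of muriate of potash, x2 = kg of triple superphosphate, x3 = kg of MAP, x4 = kg of ammonium nitrate, x5 = kg of compost blend, x6 = kg of urea.
Minimize 0.78x1 + 0.77x2 + 1.1x3 + 0.87x4 + 0.08x5 + 0.88x6 s.t.:
  0.47x2 + 0.51x3 + 0.01x5 ≥ 0.23   (phosphorus (P₂O₅))
  0.11x3 + 0.33x4 + 0.02x5 + 0.45x6 ≥ 0.85   (nitrogen)
  0.44x1 ≤ 0.08   (chloride)
  x3 ≤ 2.9
  x1, x2, x3, x4, x5, x6 ≥ 0.
The cheapest feasible vertex uses only triple superphosphate, urea; muriate of potash, MAP, ammonium nitrate, compost blend are not used. There the phosphorus (P₂O₅) and nitrogen constraints are tight.
Solving gives x2 = 0.4894, x6 = 1.889.
Total cost: 0.77·0.4894 + 0.88·1.889 = 2.0392.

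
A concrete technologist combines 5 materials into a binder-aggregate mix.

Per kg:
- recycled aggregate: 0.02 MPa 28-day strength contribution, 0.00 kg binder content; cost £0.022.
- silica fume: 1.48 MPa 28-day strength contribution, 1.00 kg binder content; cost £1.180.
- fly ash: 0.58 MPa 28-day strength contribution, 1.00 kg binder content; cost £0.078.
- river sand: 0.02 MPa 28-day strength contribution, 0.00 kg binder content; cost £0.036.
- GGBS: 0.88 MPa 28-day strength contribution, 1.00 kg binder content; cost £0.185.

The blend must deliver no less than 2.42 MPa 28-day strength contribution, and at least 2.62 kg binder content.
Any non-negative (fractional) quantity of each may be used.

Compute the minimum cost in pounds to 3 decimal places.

£0.325

Let x1 = kg of recycled aggregate, x2 = kg of silica fume, x3 = kg of fly ash, x4 = kg of river sand, x5 = kg of GGBS.
Minimise 0.022x1 + 1.18x2 + 0.078x3 + 0.036x4 + 0.185x5 with:
  0.02x1 + 1.48x2 + 0.58x3 + 0.02x4 + 0.88x5 ≥ 2.42   (28-day strength contribution)
  1x2 + 1x3 + 1x5 ≥ 2.62   (binder content)
  x1, x2, x3, x4, x5 ≥ 0.
The minimum-cost mix takes nothing from recycled aggregate, silica fume, river sand, GGBS — only fly ash. Binding constraint: 28-day strength contribution.
That vertex is x3 = 4.172.
Hence cost = 0.078·4.172 = £0.32542.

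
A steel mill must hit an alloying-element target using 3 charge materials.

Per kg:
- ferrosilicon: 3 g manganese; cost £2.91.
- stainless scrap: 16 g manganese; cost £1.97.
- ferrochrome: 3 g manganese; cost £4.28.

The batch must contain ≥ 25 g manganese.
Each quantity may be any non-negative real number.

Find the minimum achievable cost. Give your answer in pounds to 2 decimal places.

Let x1 = kg of ferrosilicon, x2 = kg of stainless scrap, x3 = kg of ferrochrome.
Minimise 2.91x1 + 1.97x2 + 4.28x3 s.t.:
  3x1 + 16x2 + 3x3 ≥ 25   (manganese)
  x1, x2, x3 ≥ 0.
The minimum-cost mix takes nothing from ferrosilicon, ferrochrome — only stainless scrap. There the manganese constraint is tight.
Solving gives x2 = 1.562.
Total cost: 1.97·1.562 = 3.0771.

£3.08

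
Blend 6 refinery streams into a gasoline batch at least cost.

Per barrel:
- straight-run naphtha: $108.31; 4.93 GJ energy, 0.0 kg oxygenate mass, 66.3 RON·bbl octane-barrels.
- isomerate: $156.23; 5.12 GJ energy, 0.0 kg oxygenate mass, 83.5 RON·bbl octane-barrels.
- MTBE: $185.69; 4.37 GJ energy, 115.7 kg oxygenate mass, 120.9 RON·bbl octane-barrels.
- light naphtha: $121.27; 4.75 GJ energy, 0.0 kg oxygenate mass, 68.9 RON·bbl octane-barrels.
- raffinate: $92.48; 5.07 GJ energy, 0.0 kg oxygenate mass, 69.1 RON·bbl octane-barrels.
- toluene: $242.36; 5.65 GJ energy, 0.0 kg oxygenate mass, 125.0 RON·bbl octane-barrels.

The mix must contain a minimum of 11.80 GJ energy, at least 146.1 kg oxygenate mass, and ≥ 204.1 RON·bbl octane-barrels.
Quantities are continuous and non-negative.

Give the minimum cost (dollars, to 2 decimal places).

$349.06

Treat it as an LP. Let x1 = barrels of straight-run naphtha, x2 = barrels of isomerate, x3 = barrels of MTBE, x4 = barrels of light naphtha, x5 = barrels of raffinate, x6 = barrels of toluene.
min 108.31x1 + 156.23x2 + 185.69x3 + 121.27x4 + 92.48x5 + 242.36x6 subject to:
  4.93x1 + 5.12x2 + 4.37x3 + 4.75x4 + 5.07x5 + 5.65x6 ≥ 11.8   (energy)
  115.7x3 ≥ 146.1   (oxygenate mass)
  66.3x1 + 83.5x2 + 120.9x3 + 68.9x4 + 69.1x5 + 125x6 ≥ 204.1   (octane-barrels)
  x1, x2, x3, x4, x5, x6 ≥ 0.
The optimal basis is {MTBE, raffinate}; straight-run naphtha, isomerate, light naphtha, toluene drop out. There the energy and oxygenate mass constraints are tight.
Solving gives x3 = 1.26275, x5 = 1.23901.
Objective = 185.69·1.26275 + 92.48·1.23901 = 349.0637.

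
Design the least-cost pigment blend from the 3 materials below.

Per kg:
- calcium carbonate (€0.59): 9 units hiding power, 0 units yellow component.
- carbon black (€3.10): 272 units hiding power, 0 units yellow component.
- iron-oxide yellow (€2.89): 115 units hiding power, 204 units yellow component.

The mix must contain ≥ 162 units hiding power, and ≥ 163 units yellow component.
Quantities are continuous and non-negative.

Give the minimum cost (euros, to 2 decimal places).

Let x1 = kg of calcium carbonate, x2 = kg of carbon black, x3 = kg of iron-oxide yellow.
min 0.59x1 + 3.1x2 + 2.89x3 subject to:
  9x1 + 272x2 + 115x3 ≥ 162   (hiding power)
  204x3 ≥ 163   (yellow component)
  x1, x2, x3 ≥ 0.
At the optimum only carbon black, iron-oxide yellow are positive (calcium carbonate = 0). The hiding power and yellow component requirements are met with equality.
That vertex is x2 = 0.2578, x3 = 0.799.
Hence cost = 3.1·0.2578 + 2.89·0.799 = €3.1083.

€3.11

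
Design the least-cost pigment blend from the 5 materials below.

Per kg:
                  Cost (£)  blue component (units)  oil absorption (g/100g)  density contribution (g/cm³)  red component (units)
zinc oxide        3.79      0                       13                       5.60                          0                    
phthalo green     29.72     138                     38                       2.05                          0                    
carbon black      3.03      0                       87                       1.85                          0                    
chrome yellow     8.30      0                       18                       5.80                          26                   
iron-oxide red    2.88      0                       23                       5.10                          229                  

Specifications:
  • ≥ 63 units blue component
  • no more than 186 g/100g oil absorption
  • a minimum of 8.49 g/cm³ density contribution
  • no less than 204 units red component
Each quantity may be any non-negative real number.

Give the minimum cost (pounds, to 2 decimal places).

£17.83

This is a linear program. Let x1 = kg of zinc oxide, x2 = kg of phthalo green, x3 = kg of carbon black, x4 = kg of chrome yellow, x5 = kg of iron-oxide red.
Minimise 3.79x1 + 29.72x2 + 3.03x3 + 8.3x4 + 2.88x5 s.t.:
  138x2 ≥ 63   (blue component)
  13x1 + 38x2 + 87x3 + 18x4 + 23x5 ≤ 186   (oil absorption)
  5.6x1 + 2.05x2 + 1.85x3 + 5.8x4 + 5.1x5 ≥ 8.49   (density contribution)
  26x4 + 229x5 ≥ 204   (red component)
  x1, x2, x3, x4, x5 ≥ 0.
At the optimum only phthalo green, iron-oxide red are positive (zinc oxide, carbon black, chrome yellow = 0). There the blue component and density contribution constraints are tight.
That vertex is x2 = 0.4565, x5 = 1.481.
Total cost: 29.72·0.4565 + 2.88·1.481 = 17.8325.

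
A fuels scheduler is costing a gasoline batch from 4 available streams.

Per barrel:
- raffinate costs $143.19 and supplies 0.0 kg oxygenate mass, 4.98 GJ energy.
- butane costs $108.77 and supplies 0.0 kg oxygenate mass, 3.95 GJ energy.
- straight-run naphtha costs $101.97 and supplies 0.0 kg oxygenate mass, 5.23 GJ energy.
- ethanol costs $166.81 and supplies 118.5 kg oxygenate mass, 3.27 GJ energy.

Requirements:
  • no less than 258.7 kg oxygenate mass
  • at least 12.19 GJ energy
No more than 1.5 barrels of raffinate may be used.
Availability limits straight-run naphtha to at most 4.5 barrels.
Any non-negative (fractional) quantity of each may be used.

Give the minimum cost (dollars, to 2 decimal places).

$462.65

Treat it as an LP. Let x1 = barrels of raffinate, x2 = barrels of butane, x3 = barrels of straight-run naphtha, x4 = barrels of ethanol.
Minimize 143.19x1 + 108.77x2 + 101.97x3 + 166.81x4 with:
  118.5x4 ≥ 258.7   (oxygenate mass)
  4.98x1 + 3.95x2 + 5.23x3 + 3.27x4 ≥ 12.19   (energy)
  x1 ≤ 1.5
  x3 ≤ 4.5
  x1, x2, x3, x4 ≥ 0.
The minimum-cost mix takes nothing from raffinate, butane — only straight-run naphtha, ethanol. Binding constraints: oxygenate mass and energy.
That vertex is x3 = 0.96581, x4 = 2.1831.
Total cost: 101.97·0.96581 + 166.81·2.1831 = 462.6466.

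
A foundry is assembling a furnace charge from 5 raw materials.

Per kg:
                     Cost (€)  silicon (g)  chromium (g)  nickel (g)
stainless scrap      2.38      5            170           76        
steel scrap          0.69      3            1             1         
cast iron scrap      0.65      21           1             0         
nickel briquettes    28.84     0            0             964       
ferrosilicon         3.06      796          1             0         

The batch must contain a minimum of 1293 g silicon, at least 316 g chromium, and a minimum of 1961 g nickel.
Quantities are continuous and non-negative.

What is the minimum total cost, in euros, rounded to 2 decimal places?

€63.80

Let x1 = kg of stainless scrap, x2 = kg of steel scrap, x3 = kg of cast iron scrap, x4 = kg of nickel briquettes, x5 = kg of ferrosilicon.
min 2.38x1 + 0.69x2 + 0.65x3 + 28.84x4 + 3.06x5 with:
  5x1 + 3x2 + 21x3 + 796x5 ≥ 1293   (silicon)
  170x1 + 1x2 + 1x3 + 1x5 ≥ 316   (chromium)
  76x1 + 1x2 + 964x4 ≥ 1961   (nickel)
  x1, x2, x3, x4, x5 ≥ 0.
The cheapest feasible vertex uses only stainless scrap, nickel briquettes, ferrosilicon; steel scrap, cast iron scrap are not used. There the silicon, chromium, nickel constraints are tight.
So stainless scrap = 1.8493 kg, nickel briquettes = 1.8884 kg, ferrosilicon = 1.6128 kg.
Cost = 2.38·1.8493 + 28.84·1.8884 + 3.06·1.6128 = 63.7980.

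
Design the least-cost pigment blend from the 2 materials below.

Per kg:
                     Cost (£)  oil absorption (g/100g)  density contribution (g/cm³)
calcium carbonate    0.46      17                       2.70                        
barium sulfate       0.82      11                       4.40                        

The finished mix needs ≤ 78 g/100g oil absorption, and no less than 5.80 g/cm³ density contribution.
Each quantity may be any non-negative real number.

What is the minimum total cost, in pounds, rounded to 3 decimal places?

£0.988

Set it up as a linear program. Let x1 = kg of calcium carbonate, x2 = kg of barium sulfate.
Minimise 0.46x1 + 0.82x2 subject to:
  17x1 + 11x2 ≤ 78   (oil absorption)
  2.7x1 + 4.4x2 ≥ 5.8   (density contribution)
  x1, x2 ≥ 0.
The optimal basis is {calcium carbonate}; barium sulfate drops out. There the density contribution constraint is tight.
Optimal quantities: calcium carbonate = 2.148 kg.
Cost = 0.46·2.148 = 0.98808.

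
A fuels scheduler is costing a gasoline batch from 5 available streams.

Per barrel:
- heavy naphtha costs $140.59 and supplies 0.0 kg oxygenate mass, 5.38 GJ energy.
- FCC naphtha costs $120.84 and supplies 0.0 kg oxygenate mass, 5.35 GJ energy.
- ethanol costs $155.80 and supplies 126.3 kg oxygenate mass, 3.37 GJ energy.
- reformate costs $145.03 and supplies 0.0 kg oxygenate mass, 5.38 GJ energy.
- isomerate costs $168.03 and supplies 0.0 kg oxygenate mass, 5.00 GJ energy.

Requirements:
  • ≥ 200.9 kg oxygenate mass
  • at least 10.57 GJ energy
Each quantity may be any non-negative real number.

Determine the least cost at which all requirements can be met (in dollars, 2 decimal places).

Let x1 = barrels of heavy naphtha, x2 = barrels of FCC naphtha, x3 = barrels of ethanol, x4 = barrels of reformate, x5 = barrels of isomerate.
min 140.59x1 + 120.84x2 + 155.8x3 + 145.03x4 + 168.03x5 s.t.:
  126.3x3 ≥ 200.9   (oxygenate mass)
  5.38x1 + 5.35x2 + 3.37x3 + 5.38x4 + 5x5 ≥ 10.57   (energy)
  x1, x2, x3, x4, x5 ≥ 0.
The minimum-cost mix takes nothing from heavy naphtha, reformate, isomerate — only FCC naphtha, ethanol. Binding constraints: oxygenate mass and energy.
Solving gives x2 = 0.973736, x3 = 1.59066.
Hence cost = 120.84·0.973736 + 155.8·1.59066 = $365.4911.

$365.49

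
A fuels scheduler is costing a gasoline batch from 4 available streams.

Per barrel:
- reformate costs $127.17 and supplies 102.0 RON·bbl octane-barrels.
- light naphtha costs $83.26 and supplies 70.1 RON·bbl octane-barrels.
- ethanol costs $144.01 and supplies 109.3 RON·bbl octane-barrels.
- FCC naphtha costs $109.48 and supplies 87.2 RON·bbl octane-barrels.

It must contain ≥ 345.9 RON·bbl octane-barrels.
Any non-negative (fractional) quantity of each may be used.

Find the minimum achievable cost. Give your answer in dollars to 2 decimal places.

$410.84

Let x1 = barrels of reformate, x2 = barrels of light naphtha, x3 = barrels of ethanol, x4 = barrels of FCC naphtha.
Minimise 127.17x1 + 83.26x2 + 144.01x3 + 109.48x4 subject to:
  102x1 + 70.1x2 + 109.3x3 + 87.2x4 ≥ 345.9   (octane-barrels)
  x1, x2, x3, x4 ≥ 0.
At the optimum only light naphtha is positive (reformate, ethanol, FCC naphtha = 0). Binding constraint: octane-barrels.
Solving gives x2 = 4.9344.
Total cost: 83.26·4.9344 = 410.8381.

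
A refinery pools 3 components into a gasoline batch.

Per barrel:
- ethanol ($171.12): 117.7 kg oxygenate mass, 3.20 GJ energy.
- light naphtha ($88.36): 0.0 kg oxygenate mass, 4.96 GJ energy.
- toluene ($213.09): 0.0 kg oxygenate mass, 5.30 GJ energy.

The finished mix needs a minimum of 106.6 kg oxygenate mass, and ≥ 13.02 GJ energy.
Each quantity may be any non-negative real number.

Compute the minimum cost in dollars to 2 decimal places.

$335.30

Let x1 = barrels of ethanol, x2 = barrels of light naphtha, x3 = barrels of toluene.
min 171.12x1 + 88.36x2 + 213.09x3 s.t.:
  117.7x1 ≥ 106.6   (oxygenate mass)
  3.2x1 + 4.96x2 + 5.3x3 ≥ 13.02   (energy)
  x1, x2, x3 ≥ 0.
The cheapest feasible vertex uses only ethanol, light naphtha; toluene is not used. The oxygenate mass and energy requirements are met with equality.
Solving gives x1 = 0.90569, x2 = 2.0407.
Total cost: 171.12·0.90569 + 88.36·2.0407 = 335.2979.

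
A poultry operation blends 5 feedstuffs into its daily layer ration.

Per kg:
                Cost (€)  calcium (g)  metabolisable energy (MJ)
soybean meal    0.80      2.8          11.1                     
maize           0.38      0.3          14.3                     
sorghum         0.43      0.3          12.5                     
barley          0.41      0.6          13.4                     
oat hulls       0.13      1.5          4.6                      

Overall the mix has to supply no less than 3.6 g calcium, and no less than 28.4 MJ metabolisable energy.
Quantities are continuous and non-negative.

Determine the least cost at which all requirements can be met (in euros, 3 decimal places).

Let x1 = kg of soybean meal, x2 = kg of maize, x3 = kg of sorghum, x4 = kg of barley, x5 = kg of oat hulls.
Minimize 0.8x1 + 0.38x2 + 0.43x3 + 0.41x4 + 0.13x5 s.t.:
  2.8x1 + 0.3x2 + 0.3x3 + 0.6x4 + 1.5x5 ≥ 3.6   (calcium)
  11.1x1 + 14.3x2 + 12.5x3 + 13.4x4 + 4.6x5 ≥ 28.4   (metabolisable energy)
  x1, x2, x3, x4, x5 ≥ 0.
The minimum-cost mix takes nothing from soybean meal, sorghum, barley — only maize, oat hulls. The calcium and metabolisable energy requirements are met with equality.
Solving gives x2 = 1.297, x5 = 2.141.
Hence cost = 0.38·1.297 + 0.13·2.141 = €0.77119.

€0.771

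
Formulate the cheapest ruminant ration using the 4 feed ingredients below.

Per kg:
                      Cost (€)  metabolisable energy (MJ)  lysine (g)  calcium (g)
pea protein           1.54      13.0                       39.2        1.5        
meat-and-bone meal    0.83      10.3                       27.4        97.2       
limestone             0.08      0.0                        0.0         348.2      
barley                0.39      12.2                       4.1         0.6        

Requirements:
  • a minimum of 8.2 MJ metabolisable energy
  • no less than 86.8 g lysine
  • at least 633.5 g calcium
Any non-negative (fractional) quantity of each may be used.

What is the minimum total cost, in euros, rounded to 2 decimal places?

€2.70

Let x1 = kg of pea protein, x2 = kg of meat-and-bone meal, x3 = kg of limestone, x4 = kg of barley.
min 1.54x1 + 0.83x2 + 0.08x3 + 0.39x4 with:
  13x1 + 10.3x2 + 12.2x4 ≥ 8.2   (metabolisable energy)
  39.2x1 + 27.4x2 + 4.1x4 ≥ 86.8   (lysine)
  1.5x1 + 97.2x2 + 348.2x3 + 0.6x4 ≥ 633.5   (calcium)
  x1, x2, x3, x4 ≥ 0.
The optimal basis is {meat-and-bone meal, limestone}; pea protein, barley drop out. Binding constraints: lysine and calcium.
Optimal quantities: meat-and-bone meal = 3.168 kg, limestone = 0.935 kg.
Hence cost = 0.83·3.168 + 0.08·0.935 = €2.7042.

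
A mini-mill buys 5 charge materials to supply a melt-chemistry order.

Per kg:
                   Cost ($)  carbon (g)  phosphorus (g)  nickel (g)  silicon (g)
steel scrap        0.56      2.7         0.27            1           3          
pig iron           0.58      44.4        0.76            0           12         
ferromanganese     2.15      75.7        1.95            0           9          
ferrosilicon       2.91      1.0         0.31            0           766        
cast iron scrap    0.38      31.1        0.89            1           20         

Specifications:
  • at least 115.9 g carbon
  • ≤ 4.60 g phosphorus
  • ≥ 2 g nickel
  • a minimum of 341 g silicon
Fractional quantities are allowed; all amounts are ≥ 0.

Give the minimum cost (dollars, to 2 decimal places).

Set it up as a linear program. Let x1 = kg of steel scrap, x2 = kg of pig iron, x3 = kg of ferromanganese, x4 = kg of ferrosilicon, x5 = kg of cast iron scrap.
min 0.56x1 + 0.58x2 + 2.15x3 + 2.91x4 + 0.38x5 with:
  2.7x1 + 44.4x2 + 75.7x3 + 1x4 + 31.1x5 ≥ 115.9   (carbon)
  0.27x1 + 0.76x2 + 1.95x3 + 0.31x4 + 0.89x5 ≤ 4.6   (phosphorus)
  1x1 + 1x5 ≥ 2   (nickel)
  3x1 + 12x2 + 9x3 + 766x4 + 20x5 ≥ 341   (silicon)
  x1, x2, x3, x4, x5 ≥ 0.
The minimum-cost mix takes nothing from steel scrap, pig iron, ferromanganese — only ferrosilicon, cast iron scrap. Binding constraints: carbon and silicon.
That vertex is x4 = 0.34816, x5 = 3.7155.
Cost = 2.91·0.34816 + 0.38·3.7155 = 2.42504.

$2.43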